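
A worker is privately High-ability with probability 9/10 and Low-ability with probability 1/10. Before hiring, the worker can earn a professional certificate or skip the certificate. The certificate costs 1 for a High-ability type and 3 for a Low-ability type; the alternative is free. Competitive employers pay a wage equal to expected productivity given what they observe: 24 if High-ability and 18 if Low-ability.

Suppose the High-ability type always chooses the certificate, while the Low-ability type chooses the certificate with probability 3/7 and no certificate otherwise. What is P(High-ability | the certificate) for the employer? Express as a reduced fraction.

21/22

P(the certificate) = (9/10)·1 + (1/10)·(3/7) = 33/35.
By Bayes' rule, P(High-ability | the certificate) = (9/10) / (33/35) = 21/22.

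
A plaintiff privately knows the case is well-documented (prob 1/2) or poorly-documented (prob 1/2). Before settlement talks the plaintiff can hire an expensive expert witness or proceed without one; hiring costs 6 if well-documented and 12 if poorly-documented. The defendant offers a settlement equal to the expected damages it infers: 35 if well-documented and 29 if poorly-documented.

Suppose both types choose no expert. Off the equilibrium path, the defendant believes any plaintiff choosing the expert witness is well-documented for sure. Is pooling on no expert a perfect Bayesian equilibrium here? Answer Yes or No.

Yes

On path, the defendant holds the prior and pays 1/2·35 + 1/2·29 = 32. Off path (the expert witness), believing well-documented, it pays 35.
well-documented: no expert nets 32; the expert witness nets 35 − 6 = 29. well-documented stays.
poorly-documented: no expert nets 32; the expert witness nets 35 − 12 = 23. poorly-documented stays.
No type deviates, so pooling is sustained.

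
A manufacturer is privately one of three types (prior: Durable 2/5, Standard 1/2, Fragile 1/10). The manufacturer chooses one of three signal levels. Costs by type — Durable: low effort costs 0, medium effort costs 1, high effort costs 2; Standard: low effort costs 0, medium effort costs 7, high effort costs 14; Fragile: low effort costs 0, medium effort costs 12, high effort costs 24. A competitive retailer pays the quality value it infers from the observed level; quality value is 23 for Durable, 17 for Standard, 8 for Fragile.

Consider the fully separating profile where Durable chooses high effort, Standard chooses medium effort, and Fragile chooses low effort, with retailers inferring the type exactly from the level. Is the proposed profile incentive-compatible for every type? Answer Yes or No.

Yes

Separating prices: high effort → 23, medium effort → 17, low effort → 8.
Durable (assigned high effort): low effort: 8 − 0 = 8; medium effort: 17 − 1 = 16; high effort: 23 − 2 = 21. Durable stays.
Standard (assigned medium effort): low effort: 8 − 0 = 8; medium effort: 17 − 7 = 10; high effort: 23 − 14 = 9. Standard stays.
Fragile (assigned low effort): low effort: 8 − 0 = 8; medium effort: 17 − 12 = 5; high effort: 23 − 24 = -1. Fragile stays.
Every type prefers its assigned level; separation holds.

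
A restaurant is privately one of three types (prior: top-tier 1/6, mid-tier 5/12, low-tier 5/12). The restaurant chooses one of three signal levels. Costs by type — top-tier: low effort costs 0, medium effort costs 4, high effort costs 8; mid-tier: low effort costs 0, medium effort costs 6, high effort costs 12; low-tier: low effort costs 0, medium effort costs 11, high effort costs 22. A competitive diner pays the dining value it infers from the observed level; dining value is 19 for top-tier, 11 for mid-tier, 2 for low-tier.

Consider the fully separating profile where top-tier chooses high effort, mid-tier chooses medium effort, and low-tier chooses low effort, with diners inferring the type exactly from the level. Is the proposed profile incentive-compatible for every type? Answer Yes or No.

No

Separating price premiums: high effort → 19, medium effort → 11, low effort → 2.
top-tier (assigned high effort): low effort: 2 − 0 = 2; medium effort: 11 − 4 = 7; high effort: 19 − 8 = 11. top-tier stays.
mid-tier (assigned medium effort): low effort: 2 − 0 = 2; medium effort: 11 − 6 = 5; high effort: 19 − 12 = 7. mid-tier prefers high effort.
low-tier (assigned low effort): low effort: 2 − 0 = 2; medium effort: 11 − 11 = 0; high effort: 19 − 22 = -3. low-tier stays.
At least one type deviates; the separating profile fails.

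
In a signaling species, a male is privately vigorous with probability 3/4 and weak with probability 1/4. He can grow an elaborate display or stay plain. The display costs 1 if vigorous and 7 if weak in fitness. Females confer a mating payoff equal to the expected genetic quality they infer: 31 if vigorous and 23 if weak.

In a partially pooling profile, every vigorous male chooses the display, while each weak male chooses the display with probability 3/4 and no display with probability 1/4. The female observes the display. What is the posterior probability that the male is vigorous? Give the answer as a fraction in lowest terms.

P(the display) = (3/4)·1 + (1/4)·(3/4) = 15/16.
By Bayes' rule, P(vigorous | the display) = (3/4) / (15/16) = 4/5.

4/5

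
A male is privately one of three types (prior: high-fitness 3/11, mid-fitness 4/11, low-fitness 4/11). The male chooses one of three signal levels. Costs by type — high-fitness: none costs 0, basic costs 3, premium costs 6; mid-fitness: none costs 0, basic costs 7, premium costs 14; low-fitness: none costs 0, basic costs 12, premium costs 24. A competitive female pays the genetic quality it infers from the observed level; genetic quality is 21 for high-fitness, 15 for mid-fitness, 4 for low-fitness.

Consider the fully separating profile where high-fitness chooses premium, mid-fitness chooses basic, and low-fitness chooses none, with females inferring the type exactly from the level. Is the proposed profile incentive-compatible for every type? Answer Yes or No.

Yes

Separating mating payoffs: premium → 21, basic → 15, none → 4.
high-fitness (assigned premium): none: 4 − 0 = 4; basic: 15 − 3 = 12; premium: 21 − 6 = 15. high-fitness stays.
mid-fitness (assigned basic): none: 4 − 0 = 4; basic: 15 − 7 = 8; premium: 21 − 14 = 7. mid-fitness stays.
low-fitness (assigned none): none: 4 − 0 = 4; basic: 15 − 12 = 3; premium: 21 − 24 = -3. low-fitness stays.
Every type prefers its assigned level; separation holds.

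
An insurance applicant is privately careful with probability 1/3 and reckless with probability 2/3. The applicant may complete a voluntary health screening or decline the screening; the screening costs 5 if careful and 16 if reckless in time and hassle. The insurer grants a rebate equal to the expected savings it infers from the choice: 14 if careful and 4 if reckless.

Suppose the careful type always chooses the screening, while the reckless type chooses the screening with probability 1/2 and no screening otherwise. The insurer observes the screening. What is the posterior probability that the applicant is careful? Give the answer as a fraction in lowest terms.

1/2

P(the screening) = (1/3)·1 + (2/3)·(1/2) = 2/3.
By Bayes' rule, P(careful | the screening) = (1/3) / (2/3) = 1/2.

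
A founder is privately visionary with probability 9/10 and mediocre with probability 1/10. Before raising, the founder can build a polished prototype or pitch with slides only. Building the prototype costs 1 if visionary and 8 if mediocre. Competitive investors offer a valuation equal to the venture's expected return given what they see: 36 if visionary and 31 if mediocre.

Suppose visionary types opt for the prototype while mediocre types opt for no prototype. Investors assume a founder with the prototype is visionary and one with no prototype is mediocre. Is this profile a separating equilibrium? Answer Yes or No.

Yes

Under these beliefs, the prototype earns valuation 36 and no prototype earns valuation 31.
visionary: the prototype nets 36 − 1 = 35; no prototype nets 31. visionary prefers the prototype.
mediocre: the prototype nets 36 − 8 = 28; no prototype nets 31. mediocre prefers no prototype.
Neither type deviates, so the separating profile is an equilibrium.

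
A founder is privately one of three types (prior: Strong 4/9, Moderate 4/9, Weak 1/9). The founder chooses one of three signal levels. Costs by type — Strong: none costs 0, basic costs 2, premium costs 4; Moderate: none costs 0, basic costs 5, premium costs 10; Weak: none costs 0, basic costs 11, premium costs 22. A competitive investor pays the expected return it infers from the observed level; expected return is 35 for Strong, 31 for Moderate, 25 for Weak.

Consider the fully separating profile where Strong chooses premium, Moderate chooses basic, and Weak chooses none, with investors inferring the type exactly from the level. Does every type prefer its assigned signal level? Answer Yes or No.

Yes

Separating valuations: premium → 35, basic → 31, none → 25.
Strong (assigned premium): none: 25 − 0 = 25; basic: 31 − 2 = 29; premium: 35 − 4 = 31. Strong stays.
Moderate (assigned basic): none: 25 − 0 = 25; basic: 31 − 5 = 26; premium: 35 − 10 = 25. Moderate stays.
Weak (assigned none): none: 25 − 0 = 25; basic: 31 − 11 = 20; premium: 35 − 22 = 13. Weak stays.
Every type prefers its assigned level; separation holds.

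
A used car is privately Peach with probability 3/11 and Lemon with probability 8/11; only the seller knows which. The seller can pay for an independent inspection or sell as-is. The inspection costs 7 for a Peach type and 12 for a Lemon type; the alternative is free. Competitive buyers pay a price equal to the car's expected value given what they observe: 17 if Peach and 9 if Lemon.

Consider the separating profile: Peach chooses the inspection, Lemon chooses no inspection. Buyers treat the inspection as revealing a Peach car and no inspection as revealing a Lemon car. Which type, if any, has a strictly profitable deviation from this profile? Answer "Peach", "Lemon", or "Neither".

The inspection pays 17; no inspection pays 9.
Peach: assigned the inspection, nets 17 − 7 = 10; deviating to no inspection nets 9.
Lemon: assigned no inspection, nets 9; deviating to the inspection nets 17 − 12 = 5.
Both types strictly prefer their assigned action; no profitable deviation.

Neither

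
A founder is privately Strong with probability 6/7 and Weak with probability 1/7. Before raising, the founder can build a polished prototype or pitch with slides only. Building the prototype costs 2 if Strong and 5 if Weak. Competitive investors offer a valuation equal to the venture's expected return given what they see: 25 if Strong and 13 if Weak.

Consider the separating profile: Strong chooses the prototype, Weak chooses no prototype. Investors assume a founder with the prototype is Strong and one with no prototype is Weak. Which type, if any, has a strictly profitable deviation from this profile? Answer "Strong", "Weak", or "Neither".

The prototype pays 25; no prototype pays 13.
Strong: assigned the prototype, nets 25 − 2 = 23; deviating to no prototype nets 13.
Weak: assigned no prototype, nets 13; deviating to the prototype nets 25 − 5 = 20.
The Weak type gains 7 by deviating.

Weak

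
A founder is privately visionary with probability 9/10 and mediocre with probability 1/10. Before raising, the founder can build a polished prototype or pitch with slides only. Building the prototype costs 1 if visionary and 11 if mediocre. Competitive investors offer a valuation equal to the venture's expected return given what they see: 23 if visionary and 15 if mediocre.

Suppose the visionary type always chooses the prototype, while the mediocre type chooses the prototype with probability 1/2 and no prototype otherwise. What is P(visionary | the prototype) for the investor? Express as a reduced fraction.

18/19

P(the prototype) = (9/10)·1 + (1/10)·(1/2) = 19/20.
By Bayes' rule, P(visionary | the prototype) = (9/10) / (19/20) = 18/19.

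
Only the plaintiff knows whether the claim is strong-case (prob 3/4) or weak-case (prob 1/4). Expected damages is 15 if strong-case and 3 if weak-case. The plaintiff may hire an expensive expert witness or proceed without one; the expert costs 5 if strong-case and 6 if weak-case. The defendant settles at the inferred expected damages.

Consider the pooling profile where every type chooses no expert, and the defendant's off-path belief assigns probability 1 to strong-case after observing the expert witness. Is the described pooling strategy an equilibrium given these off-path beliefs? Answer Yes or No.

Yes

On path, the defendant holds the prior and pays 3/4·15 + 1/4·3 = 12. Off path (the expert witness), believing strong-case, it pays 15.
strong-case: no expert nets 12; the expert witness nets 15 − 5 = 10. strong-case stays.
weak-case: no expert nets 12; the expert witness nets 15 − 6 = 9. weak-case stays.
No type deviates, so pooling is sustained.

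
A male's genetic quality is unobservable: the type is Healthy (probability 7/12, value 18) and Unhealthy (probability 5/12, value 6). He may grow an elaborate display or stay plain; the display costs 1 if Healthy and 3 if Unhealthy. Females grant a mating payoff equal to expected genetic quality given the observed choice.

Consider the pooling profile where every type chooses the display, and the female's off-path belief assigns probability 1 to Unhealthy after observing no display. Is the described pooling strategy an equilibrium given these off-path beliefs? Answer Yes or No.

Yes

On path, the female holds the prior and pays 7/12·18 + 5/12·6 = 13. Off path (no display), believing Unhealthy, it pays 6.
Healthy: the display nets 13 − 1 = 12; no display nets 6. Healthy stays.
Unhealthy: the display nets 13 − 3 = 10; no display nets 6. Unhealthy stays.
No type deviates, so pooling is sustained.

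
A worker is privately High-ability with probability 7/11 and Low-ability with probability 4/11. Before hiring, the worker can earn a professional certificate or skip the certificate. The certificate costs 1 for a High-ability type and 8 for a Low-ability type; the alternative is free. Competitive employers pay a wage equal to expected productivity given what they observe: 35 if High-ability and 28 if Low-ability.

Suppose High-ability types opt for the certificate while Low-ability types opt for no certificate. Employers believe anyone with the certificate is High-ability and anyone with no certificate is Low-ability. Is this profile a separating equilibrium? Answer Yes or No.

Under these beliefs, the certificate earns wage 35 and no certificate earns wage 28.
High-ability: the certificate nets 35 − 1 = 34; no certificate nets 28. High-ability prefers the certificate.
Low-ability: the certificate nets 35 − 8 = 27; no certificate nets 28. Low-ability prefers no certificate.
Neither type deviates, so the separating profile is an equilibrium.

Yes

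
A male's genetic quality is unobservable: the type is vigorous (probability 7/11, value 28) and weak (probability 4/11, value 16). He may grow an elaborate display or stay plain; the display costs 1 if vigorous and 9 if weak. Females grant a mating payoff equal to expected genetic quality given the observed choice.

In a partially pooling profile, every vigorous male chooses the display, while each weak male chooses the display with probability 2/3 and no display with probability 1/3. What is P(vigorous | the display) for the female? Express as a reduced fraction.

P(the display) = (7/11)·1 + (4/11)·(2/3) = 29/33.
By Bayes' rule, P(vigorous | the display) = (7/11) / (29/33) = 21/29.

21/29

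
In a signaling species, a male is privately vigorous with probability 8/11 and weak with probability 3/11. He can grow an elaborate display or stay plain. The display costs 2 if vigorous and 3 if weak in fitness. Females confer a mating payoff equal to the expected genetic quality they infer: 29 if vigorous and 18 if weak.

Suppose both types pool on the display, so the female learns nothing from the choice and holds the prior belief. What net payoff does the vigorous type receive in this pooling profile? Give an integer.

Pooled mating payoff = 8/11·29 + 3/11·18 = 26.
vigorous pays cost 2 for the display, so net payoff = 26 − 2 = 24.

24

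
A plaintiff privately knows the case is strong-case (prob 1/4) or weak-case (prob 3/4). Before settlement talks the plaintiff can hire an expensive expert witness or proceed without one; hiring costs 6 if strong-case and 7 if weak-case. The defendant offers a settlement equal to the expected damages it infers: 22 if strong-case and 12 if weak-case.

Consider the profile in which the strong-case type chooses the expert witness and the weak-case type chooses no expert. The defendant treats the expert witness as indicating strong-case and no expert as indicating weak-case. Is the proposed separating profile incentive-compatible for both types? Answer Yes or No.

Under these beliefs, the expert witness earns settlement 22 and no expert earns settlement 12.
strong-case: the expert witness nets 22 − 6 = 16; no expert nets 12. strong-case prefers the expert witness.
weak-case: the expert witness nets 22 − 7 = 15; no expert nets 12. weak-case would deviate to the expert witness.
weak-case has a profitable deviation, so the profile is not an equilibrium.

No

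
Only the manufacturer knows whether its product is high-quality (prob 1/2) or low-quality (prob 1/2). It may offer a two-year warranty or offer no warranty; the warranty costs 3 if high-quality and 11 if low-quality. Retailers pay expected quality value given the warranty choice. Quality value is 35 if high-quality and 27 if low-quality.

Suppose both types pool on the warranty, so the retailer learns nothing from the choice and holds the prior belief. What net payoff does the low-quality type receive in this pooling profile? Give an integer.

Pooled price = 1/2·35 + 1/2·27 = 31.
low-quality pays cost 11 for the warranty, so net payoff = 31 − 11 = 20.

20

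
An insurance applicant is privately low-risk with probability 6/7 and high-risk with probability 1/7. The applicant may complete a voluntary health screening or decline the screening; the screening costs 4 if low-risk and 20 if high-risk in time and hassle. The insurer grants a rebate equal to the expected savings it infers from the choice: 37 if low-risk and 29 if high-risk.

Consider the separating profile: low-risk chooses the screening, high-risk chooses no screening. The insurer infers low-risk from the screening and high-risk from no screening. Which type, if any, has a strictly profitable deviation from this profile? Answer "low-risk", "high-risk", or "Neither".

The screening pays 37; no screening pays 29.
low-risk: assigned the screening, nets 37 − 4 = 33; deviating to no screening nets 29.
high-risk: assigned no screening, nets 29; deviating to the screening nets 37 − 20 = 17.
Both types strictly prefer their assigned action; no profitable deviation.

Neither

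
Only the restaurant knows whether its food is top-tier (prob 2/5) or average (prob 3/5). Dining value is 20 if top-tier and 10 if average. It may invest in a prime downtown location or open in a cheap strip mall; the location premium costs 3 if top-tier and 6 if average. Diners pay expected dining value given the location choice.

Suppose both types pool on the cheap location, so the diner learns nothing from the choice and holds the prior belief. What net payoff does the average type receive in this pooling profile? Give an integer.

Pooled price premium = 2/5·20 + 3/5·10 = 14.
average pays no cost for the cheap location, so net payoff = 14.

14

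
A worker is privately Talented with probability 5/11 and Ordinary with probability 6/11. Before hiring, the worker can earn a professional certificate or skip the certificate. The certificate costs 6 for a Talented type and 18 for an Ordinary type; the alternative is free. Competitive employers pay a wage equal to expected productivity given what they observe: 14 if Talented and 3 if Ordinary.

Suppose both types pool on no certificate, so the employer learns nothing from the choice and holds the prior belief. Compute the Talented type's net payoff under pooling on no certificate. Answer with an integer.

8

Pooled wage = 5/11·14 + 6/11·3 = 8.
Talented pays no cost for no certificate, so net payoff = 8.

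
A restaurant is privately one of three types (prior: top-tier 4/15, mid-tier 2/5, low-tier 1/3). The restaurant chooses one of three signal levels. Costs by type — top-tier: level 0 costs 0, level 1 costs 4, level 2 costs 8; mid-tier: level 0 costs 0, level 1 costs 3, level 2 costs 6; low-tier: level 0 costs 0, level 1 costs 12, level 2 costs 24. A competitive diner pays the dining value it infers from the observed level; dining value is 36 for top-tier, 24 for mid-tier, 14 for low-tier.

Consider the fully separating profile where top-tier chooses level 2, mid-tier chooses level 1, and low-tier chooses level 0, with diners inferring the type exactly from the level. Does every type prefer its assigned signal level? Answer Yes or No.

Separating price premiums: level 2 → 36, level 1 → 24, level 0 → 14.
top-tier (assigned level 2): level 0: 14 − 0 = 14; level 1: 24 − 4 = 20; level 2: 36 − 8 = 28. top-tier stays.
mid-tier (assigned level 1): level 0: 14 − 0 = 14; level 1: 24 − 3 = 21; level 2: 36 − 6 = 30. mid-tier prefers level 2.
low-tier (assigned level 0): level 0: 14 − 0 = 14; level 1: 24 − 12 = 12; level 2: 36 − 24 = 12. low-tier stays.
At least one type deviates; the separating profile fails.

No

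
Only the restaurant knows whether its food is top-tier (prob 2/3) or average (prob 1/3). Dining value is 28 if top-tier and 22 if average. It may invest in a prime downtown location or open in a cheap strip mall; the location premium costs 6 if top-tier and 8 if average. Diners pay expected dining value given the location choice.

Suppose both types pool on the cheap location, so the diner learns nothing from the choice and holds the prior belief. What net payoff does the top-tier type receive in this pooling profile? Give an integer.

26

Pooled price premium = 2/3·28 + 1/3·22 = 26.
top-tier pays no cost for the cheap location, so net payoff = 26.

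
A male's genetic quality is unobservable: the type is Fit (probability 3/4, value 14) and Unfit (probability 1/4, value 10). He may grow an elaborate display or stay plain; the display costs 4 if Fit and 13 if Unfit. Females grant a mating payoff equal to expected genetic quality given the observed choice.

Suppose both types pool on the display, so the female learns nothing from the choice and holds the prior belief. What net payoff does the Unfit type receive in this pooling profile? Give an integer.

0

Pooled mating payoff = 3/4·14 + 1/4·10 = 13.
Unfit pays cost 13 for the display, so net payoff = 13 − 13 = 0.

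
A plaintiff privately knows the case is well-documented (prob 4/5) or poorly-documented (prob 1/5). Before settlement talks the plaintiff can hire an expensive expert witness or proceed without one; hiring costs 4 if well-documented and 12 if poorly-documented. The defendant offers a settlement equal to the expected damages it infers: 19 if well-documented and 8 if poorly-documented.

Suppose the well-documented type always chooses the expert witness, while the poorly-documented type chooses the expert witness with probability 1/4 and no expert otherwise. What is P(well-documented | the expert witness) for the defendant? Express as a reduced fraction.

16/17

P(the expert witness) = (4/5)·1 + (1/5)·(1/4) = 17/20.
By Bayes' rule, P(well-documented | the expert witness) = (4/5) / (17/20) = 16/17.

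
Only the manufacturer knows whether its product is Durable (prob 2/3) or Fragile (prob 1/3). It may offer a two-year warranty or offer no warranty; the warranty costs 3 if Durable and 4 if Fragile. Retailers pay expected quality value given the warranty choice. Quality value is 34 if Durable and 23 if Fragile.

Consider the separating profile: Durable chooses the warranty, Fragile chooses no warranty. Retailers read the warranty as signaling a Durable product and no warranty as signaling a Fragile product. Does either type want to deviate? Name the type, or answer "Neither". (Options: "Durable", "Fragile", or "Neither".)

The warranty pays 34; no warranty pays 23.
Durable: assigned the warranty, nets 34 − 3 = 31; deviating to no warranty nets 23.
Fragile: assigned no warranty, nets 23; deviating to the warranty nets 34 − 4 = 30.
The Fragile type gains 7 by deviating.

Fragile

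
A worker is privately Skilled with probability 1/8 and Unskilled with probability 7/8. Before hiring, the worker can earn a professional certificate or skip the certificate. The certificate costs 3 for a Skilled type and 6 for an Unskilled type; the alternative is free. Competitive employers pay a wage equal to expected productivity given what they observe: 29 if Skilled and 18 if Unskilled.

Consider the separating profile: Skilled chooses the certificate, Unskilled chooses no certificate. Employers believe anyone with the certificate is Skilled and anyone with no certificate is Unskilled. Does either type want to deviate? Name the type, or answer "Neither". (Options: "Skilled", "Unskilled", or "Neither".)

The certificate pays 29; no certificate pays 18.
Skilled: assigned the certificate, nets 29 − 3 = 26; deviating to no certificate nets 18.
Unskilled: assigned no certificate, nets 18; deviating to the certificate nets 29 − 6 = 23.
The Unskilled type gains 5 by deviating.

Unskilled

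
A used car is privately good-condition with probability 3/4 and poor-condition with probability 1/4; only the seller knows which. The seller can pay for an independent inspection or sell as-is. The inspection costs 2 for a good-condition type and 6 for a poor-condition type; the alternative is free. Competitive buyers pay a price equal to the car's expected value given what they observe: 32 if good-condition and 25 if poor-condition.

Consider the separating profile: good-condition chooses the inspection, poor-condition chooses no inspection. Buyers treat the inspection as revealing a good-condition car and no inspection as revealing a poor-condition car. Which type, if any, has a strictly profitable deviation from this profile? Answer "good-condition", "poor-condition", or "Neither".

The inspection pays 32; no inspection pays 25.
good-condition: assigned the inspection, nets 32 − 2 = 30; deviating to no inspection nets 25.
poor-condition: assigned no inspection, nets 25; deviating to the inspection nets 32 − 6 = 26.
The poor-condition type gains 1 by deviating.

poor-condition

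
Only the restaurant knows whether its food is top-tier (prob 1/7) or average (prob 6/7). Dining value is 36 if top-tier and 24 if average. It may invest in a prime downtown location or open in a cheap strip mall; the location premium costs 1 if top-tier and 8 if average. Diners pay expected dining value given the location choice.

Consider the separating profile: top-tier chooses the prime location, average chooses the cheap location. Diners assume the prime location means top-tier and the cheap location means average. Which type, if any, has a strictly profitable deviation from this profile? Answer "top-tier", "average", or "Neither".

The prime location pays 36; the cheap location pays 24.
top-tier: assigned the prime location, nets 36 − 1 = 35; deviating to the cheap location nets 24.
average: assigned the cheap location, nets 24; deviating to the prime location nets 36 − 8 = 28.
The average type gains 4 by deviating.

average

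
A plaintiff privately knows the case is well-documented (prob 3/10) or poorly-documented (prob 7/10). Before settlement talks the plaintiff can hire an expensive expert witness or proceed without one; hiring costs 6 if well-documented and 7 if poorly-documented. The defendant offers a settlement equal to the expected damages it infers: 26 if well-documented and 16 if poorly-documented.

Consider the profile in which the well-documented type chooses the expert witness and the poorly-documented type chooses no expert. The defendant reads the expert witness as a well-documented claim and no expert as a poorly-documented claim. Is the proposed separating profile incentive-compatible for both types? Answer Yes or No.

No

Under these beliefs, the expert witness earns settlement 26 and no expert earns settlement 16.
well-documented: the expert witness nets 26 − 6 = 20; no expert nets 16. well-documented prefers the expert witness.
poorly-documented: the expert witness nets 26 − 7 = 19; no expert nets 16. poorly-documented would deviate to the expert witness.
poorly-documented has a profitable deviation, so the profile is not an equilibrium.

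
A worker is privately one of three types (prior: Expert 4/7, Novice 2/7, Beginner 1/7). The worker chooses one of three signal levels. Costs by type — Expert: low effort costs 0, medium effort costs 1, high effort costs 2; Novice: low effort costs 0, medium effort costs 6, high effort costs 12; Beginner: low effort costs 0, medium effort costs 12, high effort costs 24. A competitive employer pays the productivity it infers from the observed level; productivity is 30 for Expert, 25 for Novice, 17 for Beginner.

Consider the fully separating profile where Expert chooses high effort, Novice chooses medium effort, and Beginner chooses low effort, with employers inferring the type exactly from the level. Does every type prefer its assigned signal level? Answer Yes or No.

Yes

Separating wages: high effort → 30, medium effort → 25, low effort → 17.
Expert (assigned high effort): low effort: 17 − 0 = 17; medium effort: 25 − 1 = 24; high effort: 30 − 2 = 28. Expert stays.
Novice (assigned medium effort): low effort: 17 − 0 = 17; medium effort: 25 − 6 = 19; high effort: 30 − 12 = 18. Novice stays.
Beginner (assigned low effort): low effort: 17 − 0 = 17; medium effort: 25 − 12 = 13; high effort: 30 − 24 = 6. Beginner stays.
Every type prefers its assigned level; separation holds.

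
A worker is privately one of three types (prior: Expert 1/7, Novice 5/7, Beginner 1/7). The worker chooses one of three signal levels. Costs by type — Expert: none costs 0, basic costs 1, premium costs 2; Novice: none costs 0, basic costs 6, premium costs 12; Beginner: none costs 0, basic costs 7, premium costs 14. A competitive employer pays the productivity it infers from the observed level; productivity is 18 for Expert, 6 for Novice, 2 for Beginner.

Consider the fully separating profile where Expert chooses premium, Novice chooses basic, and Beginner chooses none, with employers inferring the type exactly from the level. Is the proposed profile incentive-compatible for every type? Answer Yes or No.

No

Separating wages: premium → 18, basic → 6, none → 2.
Expert (assigned premium): none: 2 − 0 = 2; basic: 6 − 1 = 5; premium: 18 − 2 = 16. Expert stays.
Novice (assigned basic): none: 2 − 0 = 2; basic: 6 − 6 = 0; premium: 18 − 12 = 6. Novice prefers premium.
Beginner (assigned none): none: 2 − 0 = 2; basic: 6 − 7 = -1; premium: 18 − 14 = 4. Beginner prefers premium.
At least one type deviates; the separating profile fails.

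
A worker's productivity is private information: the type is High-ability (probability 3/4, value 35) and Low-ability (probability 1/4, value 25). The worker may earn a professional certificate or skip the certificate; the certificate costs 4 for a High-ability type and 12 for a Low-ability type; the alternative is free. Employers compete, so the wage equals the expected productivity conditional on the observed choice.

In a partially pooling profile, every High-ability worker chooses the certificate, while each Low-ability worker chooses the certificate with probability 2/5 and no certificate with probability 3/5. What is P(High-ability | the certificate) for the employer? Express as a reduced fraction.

15/17

P(the certificate) = (3/4)·1 + (1/4)·(2/5) = 17/20.
By Bayes' rule, P(High-ability | the certificate) = (3/4) / (17/20) = 15/17.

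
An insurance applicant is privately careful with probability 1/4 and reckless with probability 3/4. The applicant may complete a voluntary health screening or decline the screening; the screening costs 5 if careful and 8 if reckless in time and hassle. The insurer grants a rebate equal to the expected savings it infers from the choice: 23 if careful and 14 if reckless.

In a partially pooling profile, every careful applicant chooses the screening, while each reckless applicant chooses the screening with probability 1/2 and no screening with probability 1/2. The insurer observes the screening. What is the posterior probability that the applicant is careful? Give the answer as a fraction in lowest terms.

2/5

P(the screening) = (1/4)·1 + (3/4)·(1/2) = 5/8.
By Bayes' rule, P(careful | the screening) = (1/4) / (5/8) = 2/5.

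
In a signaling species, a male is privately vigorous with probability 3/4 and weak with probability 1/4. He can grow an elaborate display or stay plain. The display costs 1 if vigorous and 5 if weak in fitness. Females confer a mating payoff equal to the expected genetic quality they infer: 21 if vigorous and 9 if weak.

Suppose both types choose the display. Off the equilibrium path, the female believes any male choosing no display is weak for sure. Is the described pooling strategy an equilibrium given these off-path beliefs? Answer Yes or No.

On path, the female holds the prior and pays 3/4·21 + 1/4·9 = 18. Off path (no display), believing weak, it pays 9.
vigorous: the display nets 18 − 1 = 17; no display nets 9. vigorous stays.
weak: the display nets 18 − 5 = 13; no display nets 9. weak stays.
No type deviates, so pooling is sustained.

Yes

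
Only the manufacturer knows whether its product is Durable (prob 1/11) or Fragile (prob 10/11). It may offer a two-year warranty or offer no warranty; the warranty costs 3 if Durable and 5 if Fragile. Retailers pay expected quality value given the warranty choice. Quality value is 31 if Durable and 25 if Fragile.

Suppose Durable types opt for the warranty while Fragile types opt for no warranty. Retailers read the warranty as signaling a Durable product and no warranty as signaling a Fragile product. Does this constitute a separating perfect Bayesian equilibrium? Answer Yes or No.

No

Under these beliefs, the warranty earns price 31 and no warranty earns price 25.
Durable: the warranty nets 31 − 3 = 28; no warranty nets 25. Durable prefers the warranty.
Fragile: the warranty nets 31 − 5 = 26; no warranty nets 25. Fragile would deviate to the warranty.
Fragile has a profitable deviation, so the profile is not an equilibrium.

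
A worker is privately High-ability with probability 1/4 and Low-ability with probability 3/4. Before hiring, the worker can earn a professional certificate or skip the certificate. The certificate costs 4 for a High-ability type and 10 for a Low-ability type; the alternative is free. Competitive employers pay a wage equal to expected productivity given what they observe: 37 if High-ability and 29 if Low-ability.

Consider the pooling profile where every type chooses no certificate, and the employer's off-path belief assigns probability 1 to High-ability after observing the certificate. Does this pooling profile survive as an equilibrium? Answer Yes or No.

No

On path, the employer holds the prior and pays 1/4·37 + 3/4·29 = 31. Off path (the certificate), believing High-ability, it pays 37.
High-ability: no certificate nets 31; the certificate nets 37 − 4 = 33. High-ability would deviate.
Low-ability: no certificate nets 31; the certificate nets 37 − 10 = 27. Low-ability stays.
A type deviates, so pooling fails.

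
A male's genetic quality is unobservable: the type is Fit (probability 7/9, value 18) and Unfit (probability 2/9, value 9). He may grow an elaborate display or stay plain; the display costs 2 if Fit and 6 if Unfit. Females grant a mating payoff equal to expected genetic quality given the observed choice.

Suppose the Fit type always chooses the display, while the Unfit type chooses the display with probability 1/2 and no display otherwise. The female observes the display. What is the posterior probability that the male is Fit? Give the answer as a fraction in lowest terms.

P(the display) = (7/9)·1 + (2/9)·(1/2) = 8/9.
By Bayes' rule, P(Fit | the display) = (7/9) / (8/9) = 7/8.

7/8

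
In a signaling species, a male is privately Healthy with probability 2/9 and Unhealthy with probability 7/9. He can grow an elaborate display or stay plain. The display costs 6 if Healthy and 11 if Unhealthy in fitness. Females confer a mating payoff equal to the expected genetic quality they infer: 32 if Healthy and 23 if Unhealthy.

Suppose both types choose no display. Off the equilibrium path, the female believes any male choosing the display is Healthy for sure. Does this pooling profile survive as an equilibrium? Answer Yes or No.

On path, the female holds the prior and pays 2/9·32 + 7/9·23 = 25. Off path (the display), believing Healthy, it pays 32.
Healthy: no display nets 25; the display nets 32 − 6 = 26. Healthy would deviate.
Unhealthy: no display nets 25; the display nets 32 − 11 = 21. Unhealthy stays.
A type deviates, so pooling fails.

No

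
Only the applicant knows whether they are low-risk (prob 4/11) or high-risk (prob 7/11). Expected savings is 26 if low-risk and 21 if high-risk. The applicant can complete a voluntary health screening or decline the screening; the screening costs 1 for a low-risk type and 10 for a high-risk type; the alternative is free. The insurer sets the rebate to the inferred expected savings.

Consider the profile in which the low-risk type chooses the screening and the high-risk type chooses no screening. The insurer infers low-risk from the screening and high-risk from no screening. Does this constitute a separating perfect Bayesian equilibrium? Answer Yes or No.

Under these beliefs, the screening earns rebate 26 and no screening earns rebate 21.
low-risk: the screening nets 26 − 1 = 25; no screening nets 21. low-risk prefers the screening.
high-risk: the screening nets 26 − 10 = 16; no screening nets 21. high-risk prefers no screening.
Neither type deviates, so the separating profile is an equilibrium.

Yes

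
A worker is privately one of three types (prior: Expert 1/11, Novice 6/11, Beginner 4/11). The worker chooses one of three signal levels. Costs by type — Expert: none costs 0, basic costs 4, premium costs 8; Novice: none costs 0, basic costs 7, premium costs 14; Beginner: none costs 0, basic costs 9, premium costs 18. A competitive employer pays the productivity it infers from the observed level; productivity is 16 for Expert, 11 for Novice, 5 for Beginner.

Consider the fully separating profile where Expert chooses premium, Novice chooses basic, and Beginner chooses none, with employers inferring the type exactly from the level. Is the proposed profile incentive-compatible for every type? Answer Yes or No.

Separating wages: premium → 16, basic → 11, none → 5.
Expert (assigned premium): none: 5 − 0 = 5; basic: 11 − 4 = 7; premium: 16 − 8 = 8. Expert stays.
Novice (assigned basic): none: 5 − 0 = 5; basic: 11 − 7 = 4; premium: 16 − 14 = 2. Novice prefers none.
Beginner (assigned none): none: 5 − 0 = 5; basic: 11 − 9 = 2; premium: 16 − 18 = -2. Beginner stays.
At least one type deviates; the separating profile fails.

No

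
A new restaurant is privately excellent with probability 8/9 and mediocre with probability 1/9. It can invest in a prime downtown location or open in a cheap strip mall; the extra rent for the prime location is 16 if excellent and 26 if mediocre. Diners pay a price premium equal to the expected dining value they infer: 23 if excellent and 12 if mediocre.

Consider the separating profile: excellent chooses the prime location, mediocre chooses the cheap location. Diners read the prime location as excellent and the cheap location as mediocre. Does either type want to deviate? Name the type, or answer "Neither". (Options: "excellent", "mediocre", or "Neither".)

excellent

The prime location pays 23; the cheap location pays 12.
excellent: assigned the prime location, nets 23 − 16 = 7; deviating to the cheap location nets 12.
mediocre: assigned the cheap location, nets 12; deviating to the prime location nets 23 − 26 = -3.
The excellent type gains 5 by deviating.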